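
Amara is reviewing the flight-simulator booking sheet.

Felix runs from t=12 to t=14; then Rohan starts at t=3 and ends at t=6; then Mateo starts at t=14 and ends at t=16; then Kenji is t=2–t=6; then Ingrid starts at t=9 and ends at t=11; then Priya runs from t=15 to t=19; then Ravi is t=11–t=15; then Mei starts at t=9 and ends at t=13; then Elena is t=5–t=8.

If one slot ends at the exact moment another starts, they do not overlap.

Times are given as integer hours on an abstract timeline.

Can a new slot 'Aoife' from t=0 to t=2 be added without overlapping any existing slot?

Yes — the slot is free

Kenji: starts t=2 at or after Aoife ends t=2 → clear.
Rohan: starts t=3 at or after Aoife ends t=2 → clear.
Elena: starts t=5 at or after Aoife ends t=2 → clear.
Mei: starts t=9 at or after Aoife ends t=2 → clear.
Ingrid: starts t=9 at or after Aoife ends t=2 → clear.
Ravi: starts t=11 at or after Aoife ends t=2 → clear.
Felix: starts t=12 at or after Aoife ends t=2 → clear.
Mateo: starts t=14 at or after Aoife ends t=2 → clear.
Priya: starts t=15 at or after Aoife ends t=2 → clear.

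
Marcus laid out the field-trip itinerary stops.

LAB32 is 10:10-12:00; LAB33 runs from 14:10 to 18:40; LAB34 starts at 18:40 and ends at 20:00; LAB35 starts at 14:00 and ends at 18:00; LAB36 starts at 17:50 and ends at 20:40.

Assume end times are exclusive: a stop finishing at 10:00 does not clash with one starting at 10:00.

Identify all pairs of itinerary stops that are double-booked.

LAB33 & LAB35, LAB33 & LAB36, LAB34 & LAB36, LAB35 & LAB36

Sorted by start: LAB32, LAB35, LAB33, LAB36, LAB34.
LAB35 starts after LAB32 ends, so nothing later overlaps LAB32 either.
LAB33 starts before LAB35 ends → LAB35 and LAB33 overlap.
LAB36 starts before LAB35 ends → LAB35 and LAB36 overlap.
LAB34 starts after LAB35 ends.
LAB36 starts before LAB33 ends → LAB33 and LAB36 overlap.
LAB34 starts exactly when LAB33 ends (back-to-back, no overlap).
LAB34 starts before LAB36 ends → LAB36 and LAB34 overlap.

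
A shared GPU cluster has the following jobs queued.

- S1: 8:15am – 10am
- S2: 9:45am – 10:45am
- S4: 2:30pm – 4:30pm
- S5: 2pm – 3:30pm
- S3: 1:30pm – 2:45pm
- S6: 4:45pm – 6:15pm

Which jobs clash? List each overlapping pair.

S1 & S2, S3 & S4, S3 & S5, S4 & S5

Sorted by start: S1, S2, S3, S5, S4, S6.
S2 starts before S1 ends → S1 and S2 overlap.
S3 starts after S1 ends — done with S1.
S3 starts after S2 ends — done with S2.
S5 starts before S3 ends → S3 and S5 overlap.
S4 starts before S3 ends → S3 and S4 overlap.
S6 starts after S3 ends.
S4 starts before S5 ends → S5 and S4 overlap.
S6 starts after S5 ends.
S6 starts after S4 ends.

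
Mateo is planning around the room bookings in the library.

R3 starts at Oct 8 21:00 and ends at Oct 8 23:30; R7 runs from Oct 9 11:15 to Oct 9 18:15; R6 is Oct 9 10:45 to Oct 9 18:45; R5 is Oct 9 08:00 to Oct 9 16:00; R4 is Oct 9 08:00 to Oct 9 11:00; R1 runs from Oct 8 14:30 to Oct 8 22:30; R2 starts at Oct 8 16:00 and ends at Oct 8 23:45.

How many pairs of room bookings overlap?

Two intervals overlap when each starts before the other ends.
Sorted by start: R1, R2, R3, R4, R5, R6, R7.
R2 starts before R1 ends → R1 and R2 overlap.
R3 starts before R1 ends → R1 and R3 overlap.
R4 starts after R1 ends — done with R1.
R3 starts before R2 ends → R2 and R3 overlap.
R4 starts after R2 ends — done with R2.
R4 starts after R3 ends — done with R3.
R5 starts before R4 ends → R4 and R5 overlap.
R6 starts before R4 ends → R4 and R6 overlap.
R7 starts after R4 ends.
R6 starts before R5 ends → R5 and R6 overlap.
R7 starts before R5 ends → R5 and R7 overlap.
R7 starts before R6 ends → R6 and R7 overlap.
Overlapping pairs: R1 & R2, R1 & R3, R2 & R3, R4 & R5, R4 & R6, R5 & R6, R5 & R7, R6 & R7 — 8 in total.

8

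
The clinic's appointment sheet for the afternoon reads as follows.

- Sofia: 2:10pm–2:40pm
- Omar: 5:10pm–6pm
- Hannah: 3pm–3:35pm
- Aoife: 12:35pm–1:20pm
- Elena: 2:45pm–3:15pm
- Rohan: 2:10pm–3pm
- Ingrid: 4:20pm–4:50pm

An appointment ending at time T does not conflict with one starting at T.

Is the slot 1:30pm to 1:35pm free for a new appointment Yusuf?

Yes — the slot is free

Aoife: ends 1:20pm at or before Yusuf starts 1:30pm → clear.
Sofia: starts 2:10pm at or after Yusuf ends 1:35pm → clear.
Rohan: starts 2:10pm at or after Yusuf ends 1:35pm → clear.
Elena: starts 2:45pm at or after Yusuf ends 1:35pm → clear.
Hannah: starts 3pm at or after Yusuf ends 1:35pm → clear.
Ingrid: starts 4:20pm at or after Yusuf ends 1:35pm → clear.
Omar: starts 5:10pm at or after Yusuf ends 1:35pm → clear.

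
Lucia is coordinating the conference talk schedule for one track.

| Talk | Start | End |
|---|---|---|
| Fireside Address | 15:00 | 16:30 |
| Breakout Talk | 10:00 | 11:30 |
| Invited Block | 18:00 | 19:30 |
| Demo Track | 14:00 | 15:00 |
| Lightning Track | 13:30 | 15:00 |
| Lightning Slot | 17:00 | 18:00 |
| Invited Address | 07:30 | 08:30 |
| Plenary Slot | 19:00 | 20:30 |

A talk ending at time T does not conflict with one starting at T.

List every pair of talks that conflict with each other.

Demo Track & Lightning Track, Invited Block & Plenary Slot

Sorted by start: Invited Address, Breakout Talk, Lightning Track, Demo Track, Fireside Address, Lightning Slot, Invited Block, Plenary Slot.
Breakout Talk starts after Invited Address ends; Invited Address is clear from here.
Lightning Track starts after Breakout Talk ends; Breakout Talk is clear from here.
Demo Track starts before Lightning Track ends → Lightning Track and Demo Track overlap.
Fireside Address starts exactly when Lightning Track ends (back-to-back, no overlap); Lightning Track is clear from here.
Fireside Address starts exactly when Demo Track ends (back-to-back, no overlap); Demo Track is clear from here.
Lightning Slot starts after Fireside Address ends; Fireside Address is clear from here.
Invited Block starts exactly when Lightning Slot ends (back-to-back, no overlap); Lightning Slot is clear from here.
Plenary Slot starts before Invited Block ends → Invited Block and Plenary Slot overlap.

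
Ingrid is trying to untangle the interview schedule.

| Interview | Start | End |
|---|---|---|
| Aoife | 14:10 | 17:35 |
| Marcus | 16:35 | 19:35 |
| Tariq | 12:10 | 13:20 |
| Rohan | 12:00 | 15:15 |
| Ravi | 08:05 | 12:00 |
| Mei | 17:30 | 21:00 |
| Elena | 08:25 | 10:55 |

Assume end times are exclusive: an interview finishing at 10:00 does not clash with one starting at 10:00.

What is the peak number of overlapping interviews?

3

Sort all start/end points and keep a running count:
08:05 start Ravi → 1
08:25 start Elena → 2
10:55 end Elena → 1
12:00 end Ravi → 0
12:00 start Rohan → 1
12:10 start Tariq → 2
13:20 end Tariq → 1
14:10 start Aoife → 2
15:15 end Rohan → 1
16:35 start Marcus → 2
17:30 start Mei → 3
17:35 end Aoife → 2
19:35 end Marcus → 1
21:00 end Mei → 0
Peak is 3, at 17:30 (Aoife, Marcus, Mei).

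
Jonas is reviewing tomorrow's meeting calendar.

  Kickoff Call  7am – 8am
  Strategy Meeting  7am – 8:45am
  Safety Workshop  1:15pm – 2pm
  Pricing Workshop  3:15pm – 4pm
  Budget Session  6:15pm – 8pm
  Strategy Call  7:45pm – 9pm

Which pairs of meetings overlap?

Sorted by start: Kickoff Call, Strategy Meeting, Safety Workshop, Pricing Workshop, Budget Session, Strategy Call.
Strategy Meeting starts before Kickoff Call ends → Kickoff Call and Strategy Meeting overlap.
Safety Workshop starts after Kickoff Call ends, so Kickoff Call has no further overlaps.
Safety Workshop starts after Strategy Meeting ends, so Strategy Meeting has no further overlaps.
Pricing Workshop starts after Safety Workshop ends, so Safety Workshop has no further overlaps.
Budget Session starts after Pricing Workshop ends, so Pricing Workshop has no further overlaps.
Strategy Call starts before Budget Session ends → Budget Session and Strategy Call overlap.

Budget Session & Strategy Call, Kickoff Call & Strategy Meeting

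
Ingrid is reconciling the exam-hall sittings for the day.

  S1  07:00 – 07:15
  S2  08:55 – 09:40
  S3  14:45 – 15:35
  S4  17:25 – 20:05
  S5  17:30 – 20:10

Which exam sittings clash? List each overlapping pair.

S4 & S5

Sorted by start: S1, S2, S3, S4, S5.
S2 starts after S1 ends; S1 is clear from here.
S3 starts after S2 ends; S2 is clear from here.
S4 starts after S3 ends; S3 is clear from here.
S5 starts before S4 ends → S4 and S5 overlap.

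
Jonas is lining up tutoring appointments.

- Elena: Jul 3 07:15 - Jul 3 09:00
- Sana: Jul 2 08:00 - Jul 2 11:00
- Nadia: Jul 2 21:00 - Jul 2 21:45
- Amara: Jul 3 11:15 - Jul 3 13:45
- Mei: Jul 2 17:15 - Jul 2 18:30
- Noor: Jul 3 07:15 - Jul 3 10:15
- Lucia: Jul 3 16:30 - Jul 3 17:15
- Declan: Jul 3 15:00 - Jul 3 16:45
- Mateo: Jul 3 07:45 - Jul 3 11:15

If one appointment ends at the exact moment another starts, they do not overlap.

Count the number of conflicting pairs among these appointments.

Sorted by start: Sana, Mei, Nadia, Elena, Noor, Mateo, Amara, Declan, Lucia.
Mei starts after Sana ends, so nothing later overlaps Sana either.
Nadia starts after Mei ends, so nothing later overlaps Mei either.
Elena starts after Nadia ends, so nothing later overlaps Nadia either.
Noor starts before Elena ends → Elena and Noor overlap.
Mateo starts before Elena ends → Elena and Mateo overlap.
Amara starts after Elena ends, so nothing later overlaps Elena either.
Mateo starts before Noor ends → Noor and Mateo overlap.
Amara starts after Noor ends, so nothing later overlaps Noor either.
Amara starts exactly when Mateo ends (back-to-back, no overlap), so nothing later overlaps Mateo either.
Declan starts after Amara ends, so nothing later overlaps Amara either.
Lucia starts before Declan ends → Declan and Lucia overlap.
Overlapping pairs: Declan & Lucia, Elena & Mateo, Elena & Noor, Mateo & Noor — 4 in total.

4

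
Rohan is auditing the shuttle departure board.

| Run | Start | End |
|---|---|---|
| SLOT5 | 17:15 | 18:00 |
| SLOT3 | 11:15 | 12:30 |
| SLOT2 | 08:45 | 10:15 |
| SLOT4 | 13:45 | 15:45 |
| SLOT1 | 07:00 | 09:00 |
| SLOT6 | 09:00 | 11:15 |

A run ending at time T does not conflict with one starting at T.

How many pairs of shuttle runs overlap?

Two intervals overlap when each starts before the other ends.
Sorted by start: SLOT1, SLOT2, SLOT6, SLOT3, SLOT4, SLOT5.
SLOT2 starts before SLOT1 ends → SLOT1 and SLOT2 overlap.
SLOT6 starts exactly when SLOT1 ends (back-to-back, no overlap); SLOT1 is clear from here.
SLOT6 starts before SLOT2 ends → SLOT2 and SLOT6 overlap.
SLOT3 starts after SLOT2 ends; SLOT2 is clear from here.
SLOT3 starts exactly when SLOT6 ends (back-to-back, no overlap); SLOT6 is clear from here.
SLOT4 starts after SLOT3 ends; SLOT3 is clear from here.
SLOT5 starts after SLOT4 ends.
Overlapping pairs: SLOT1 & SLOT2, SLOT2 & SLOT6 — 2 in total.

2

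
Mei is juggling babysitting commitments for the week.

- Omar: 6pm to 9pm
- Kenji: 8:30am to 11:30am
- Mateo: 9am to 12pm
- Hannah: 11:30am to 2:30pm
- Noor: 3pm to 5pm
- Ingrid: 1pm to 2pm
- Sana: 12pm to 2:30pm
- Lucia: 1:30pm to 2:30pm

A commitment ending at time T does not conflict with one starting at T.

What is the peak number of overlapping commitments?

Sort all start/end points and keep a running count:
8:30am start Kenji → 1
9am start Mateo → 2
11:30am end Kenji → 1
11:30am start Hannah → 2
12pm end Mateo → 1
12pm start Sana → 2
1pm start Ingrid → 3
1:30pm start Lucia → 4
2pm end Ingrid → 3
2:30pm end Hannah → 2
2:30pm end Lucia → 1
2:30pm end Sana → 0
3pm start Noor → 1
5pm end Noor → 0
6pm start Omar → 1
9pm end Omar → 0
Peak is 4, at 1:30pm (Hannah, Ingrid, Lucia, Sana).

4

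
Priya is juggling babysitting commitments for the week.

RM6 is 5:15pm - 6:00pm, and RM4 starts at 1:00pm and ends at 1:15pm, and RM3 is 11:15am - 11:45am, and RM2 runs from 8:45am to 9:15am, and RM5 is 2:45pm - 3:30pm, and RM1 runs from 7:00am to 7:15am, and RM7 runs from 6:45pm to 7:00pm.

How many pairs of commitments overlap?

0

Sorted by start: RM1, RM2, RM3, RM4, RM5, RM6, RM7.
RM2 starts after RM1 ends, so nothing later overlaps RM1 either.
RM3 starts after RM2 ends, so nothing later overlaps RM2 either.
RM4 starts after RM3 ends, so nothing later overlaps RM3 either.
RM5 starts after RM4 ends, so nothing later overlaps RM4 either.
RM6 starts after RM5 ends, so nothing later overlaps RM5 either.
RM7 starts after RM6 ends.
No pair overlaps.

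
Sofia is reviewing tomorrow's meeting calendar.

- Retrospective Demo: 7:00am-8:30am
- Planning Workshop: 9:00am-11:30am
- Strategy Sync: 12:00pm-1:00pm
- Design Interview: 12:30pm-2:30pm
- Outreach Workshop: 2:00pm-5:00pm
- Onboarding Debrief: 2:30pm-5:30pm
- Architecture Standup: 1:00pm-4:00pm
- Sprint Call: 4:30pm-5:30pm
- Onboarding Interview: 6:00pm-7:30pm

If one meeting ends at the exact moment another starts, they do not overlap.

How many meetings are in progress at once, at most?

3

Walk through starts and ends in time order (an end at T is processed before a start at T):
7:00am start Retrospective Demo → 1
8:30am end Retrospective Demo → 0
9:00am start Planning Workshop → 1
11:30am end Planning Workshop → 0
12:00pm start Strategy Sync → 1
12:30pm start Design Interview → 2
1:00pm end Strategy Sync → 1
1:00pm start Architecture Standup → 2
2:00pm start Outreach Workshop → 3
2:30pm end Design Interview → 2
2:30pm start Onboarding Debrief → 3
4:00pm end Architecture Standup → 2
4:30pm start Sprint Call → 3
5:00pm end Outreach Workshop → 2
5:30pm end Onboarding Debrief → 1
5:30pm end Sprint Call → 0
6:00pm start Onboarding Interview → 1
7:30pm end Onboarding Interview → 0
Peak is 3, at 2:00pm (Architecture Standup, Design Interview, Outreach Workshop).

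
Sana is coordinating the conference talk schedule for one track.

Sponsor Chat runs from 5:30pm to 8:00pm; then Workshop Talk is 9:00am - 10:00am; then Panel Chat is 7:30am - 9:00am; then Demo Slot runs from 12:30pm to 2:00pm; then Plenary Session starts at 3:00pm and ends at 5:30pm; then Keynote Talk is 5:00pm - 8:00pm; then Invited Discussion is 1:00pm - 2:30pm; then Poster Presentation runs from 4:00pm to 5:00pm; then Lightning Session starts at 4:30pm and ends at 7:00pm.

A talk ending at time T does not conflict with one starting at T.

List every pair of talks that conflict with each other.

Check each pair: they overlap iff neither finishes before the other starts.
Sorted by start: Panel Chat, Workshop Talk, Demo Slot, Invited Discussion, Plenary Session, Poster Presentation, Lightning Session, Keynote Talk, Sponsor Chat.
Workshop Talk starts exactly when Panel Chat ends (back-to-back, no overlap), so nothing later overlaps Panel Chat either.
Demo Slot starts after Workshop Talk ends, so nothing later overlaps Workshop Talk either.
Invited Discussion starts before Demo Slot ends → Demo Slot and Invited Discussion overlap.
Plenary Session starts after Demo Slot ends, so nothing later overlaps Demo Slot either.
Plenary Session starts after Invited Discussion ends, so nothing later overlaps Invited Discussion either.
Poster Presentation starts before Plenary Session ends → Plenary Session and Poster Presentation overlap.
Lightning Session starts before Plenary Session ends → Plenary Session and Lightning Session overlap.
Keynote Talk starts before Plenary Session ends → Plenary Session and Keynote Talk overlap.
Sponsor Chat starts exactly when Plenary Session ends (back-to-back, no overlap).
Lightning Session starts before Poster Presentation ends → Poster Presentation and Lightning Session overlap.
Keynote Talk starts exactly when Poster Presentation ends (back-to-back, no overlap), so nothing later overlaps Poster Presentation either.
Keynote Talk starts before Lightning Session ends → Lightning Session and Keynote Talk overlap.
Sponsor Chat starts before Lightning Session ends → Lightning Session and Sponsor Chat overlap.
Sponsor Chat starts before Keynote Talk ends → Keynote Talk and Sponsor Chat overlap.

Demo Slot & Invited Discussion, Keynote Talk & Lightning Session, Keynote Talk & Plenary Session, Keynote Talk & Sponsor Chat, Lightning Session & Plenary Session, Lightning Session & Poster Presentation, Lightning Session & Sponsor Chat, Plenary Session & Poster Presentation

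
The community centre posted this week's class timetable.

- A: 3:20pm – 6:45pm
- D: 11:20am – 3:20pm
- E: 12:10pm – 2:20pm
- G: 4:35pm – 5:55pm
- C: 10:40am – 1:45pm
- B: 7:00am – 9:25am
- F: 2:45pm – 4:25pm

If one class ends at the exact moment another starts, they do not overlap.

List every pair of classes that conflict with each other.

A & F, A & G, C & D, C & E, D & E, D & F

Sorted by start: B, C, D, E, F, A, G.
C starts after B ends — done with B.
D starts before C ends → C and D overlap.
E starts before C ends → C and E overlap.
F starts after C ends — done with C.
E starts before D ends → D and E overlap.
F starts before D ends → D and F overlap.
A starts exactly when D ends (back-to-back, no overlap) — done with D.
F starts after E ends — done with E.
A starts before F ends → F and A overlap.
G starts after F ends.
G starts before A ends → A and G overlap.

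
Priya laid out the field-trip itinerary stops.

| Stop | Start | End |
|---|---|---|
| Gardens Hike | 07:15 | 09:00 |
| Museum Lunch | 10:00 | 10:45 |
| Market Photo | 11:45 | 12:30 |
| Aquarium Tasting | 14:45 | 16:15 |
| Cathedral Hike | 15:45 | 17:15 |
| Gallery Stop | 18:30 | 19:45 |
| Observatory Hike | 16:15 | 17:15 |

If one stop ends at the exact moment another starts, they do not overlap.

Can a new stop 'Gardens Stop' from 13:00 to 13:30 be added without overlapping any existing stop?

Yes — the slot is free

Gardens Hike: ends 09:00 at or before Gardens Stop starts 13:00 → clear.
Museum Lunch: ends 10:45 at or before Gardens Stop starts 13:00 → clear.
Market Photo: ends 12:30 at or before Gardens Stop starts 13:00 → clear.
Aquarium Tasting: starts 14:45 at or after Gardens Stop ends 13:30 → clear.
Cathedral Hike: starts 15:45 at or after Gardens Stop ends 13:30 → clear.
Observatory Hike: starts 16:15 at or after Gardens Stop ends 13:30 → clear.
Gallery Stop: starts 18:30 at or after Gardens Stop ends 13:30 → clear.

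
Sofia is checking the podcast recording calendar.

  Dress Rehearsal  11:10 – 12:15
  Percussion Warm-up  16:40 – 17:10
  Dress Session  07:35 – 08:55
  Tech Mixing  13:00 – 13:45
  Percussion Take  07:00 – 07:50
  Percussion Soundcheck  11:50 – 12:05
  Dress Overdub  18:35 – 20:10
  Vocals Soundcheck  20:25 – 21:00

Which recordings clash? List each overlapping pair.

Sorted by start: Percussion Take, Dress Session, Dress Rehearsal, Percussion Soundcheck, Tech Mixing, Percussion Warm-up, Dress Overdub, Vocals Soundcheck.
Dress Session starts before Percussion Take ends → Percussion Take and Dress Session overlap.
Dress Rehearsal starts after Percussion Take ends, so nothing later overlaps Percussion Take either.
Dress Rehearsal starts after Dress Session ends, so nothing later overlaps Dress Session either.
Percussion Soundcheck starts before Dress Rehearsal ends → Dress Rehearsal and Percussion Soundcheck overlap.
Tech Mixing starts after Dress Rehearsal ends, so nothing later overlaps Dress Rehearsal either.
Tech Mixing starts after Percussion Soundcheck ends, so nothing later overlaps Percussion Soundcheck either.
Percussion Warm-up starts after Tech Mixing ends, so nothing later overlaps Tech Mixing either.
Dress Overdub starts after Percussion Warm-up ends, so nothing later overlaps Percussion Warm-up either.
Vocals Soundcheck starts after Dress Overdub ends.

Dress Rehearsal & Percussion Soundcheck, Dress Session & Percussion Take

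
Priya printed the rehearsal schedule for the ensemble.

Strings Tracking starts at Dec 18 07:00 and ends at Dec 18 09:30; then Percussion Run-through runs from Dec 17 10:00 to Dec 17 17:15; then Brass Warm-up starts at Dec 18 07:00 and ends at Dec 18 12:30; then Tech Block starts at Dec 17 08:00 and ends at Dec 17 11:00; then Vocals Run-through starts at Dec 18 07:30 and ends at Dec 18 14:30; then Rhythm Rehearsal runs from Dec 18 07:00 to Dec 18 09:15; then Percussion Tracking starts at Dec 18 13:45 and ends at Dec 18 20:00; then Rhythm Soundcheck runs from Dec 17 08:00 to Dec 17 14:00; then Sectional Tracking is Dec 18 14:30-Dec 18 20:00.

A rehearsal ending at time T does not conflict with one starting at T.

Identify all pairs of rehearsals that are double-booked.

Brass Warm-up & Rhythm Rehearsal, Brass Warm-up & Strings Tracking, Brass Warm-up & Vocals Run-through, Percussion Run-through & Rhythm Soundcheck, Percussion Run-through & Tech Block, Percussion Tracking & Sectional Tracking, Percussion Tracking & Vocals Run-through, Rhythm Rehearsal & Strings Tracking, Rhythm Rehearsal & Vocals Run-through, Rhythm Soundcheck & Tech Block, Strings Tracking & Vocals Run-through

Sorted by start: Rhythm Soundcheck, Tech Block, Percussion Run-through, Strings Tracking, Brass Warm-up, Rhythm Rehearsal, Vocals Run-through, Percussion Tracking, Sectional Tracking.
Tech Block starts before Rhythm Soundcheck ends → Rhythm Soundcheck and Tech Block overlap.
Percussion Run-through starts before Rhythm Soundcheck ends → Rhythm Soundcheck and Percussion Run-through overlap.
Strings Tracking starts after Rhythm Soundcheck ends, so Rhythm Soundcheck has no further overlaps.
Percussion Run-through starts before Tech Block ends → Tech Block and Percussion Run-through overlap.
Strings Tracking starts after Tech Block ends, so Tech Block has no further overlaps.
Strings Tracking starts after Percussion Run-through ends, so Percussion Run-through has no further overlaps.
Brass Warm-up starts before Strings Tracking ends → Strings Tracking and Brass Warm-up overlap.
Rhythm Rehearsal starts before Strings Tracking ends → Strings Tracking and Rhythm Rehearsal overlap.
Vocals Run-through starts before Strings Tracking ends → Strings Tracking and Vocals Run-through overlap.
Percussion Tracking starts after Strings Tracking ends, so Strings Tracking has no further overlaps.
Rhythm Rehearsal starts before Brass Warm-up ends → Brass Warm-up and Rhythm Rehearsal overlap.
Vocals Run-through starts before Brass Warm-up ends → Brass Warm-up and Vocals Run-through overlap.
Percussion Tracking starts after Brass Warm-up ends, so Brass Warm-up has no further overlaps.
Vocals Run-through starts before Rhythm Rehearsal ends → Rhythm Rehearsal and Vocals Run-through overlap.
Percussion Tracking starts after Rhythm Rehearsal ends, so Rhythm Rehearsal has no further overlaps.
Percussion Tracking starts before Vocals Run-through ends → Vocals Run-through and Percussion Tracking overlap.
Sectional Tracking starts exactly when Vocals Run-through ends (back-to-back, no overlap).
Sectional Tracking starts before Percussion Tracking ends → Percussion Tracking and Sectional Tracking overlap.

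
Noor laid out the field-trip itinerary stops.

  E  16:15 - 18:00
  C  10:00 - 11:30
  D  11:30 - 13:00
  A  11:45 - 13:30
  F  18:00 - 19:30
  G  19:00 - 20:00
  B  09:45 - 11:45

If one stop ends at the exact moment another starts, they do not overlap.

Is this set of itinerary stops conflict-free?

No

Sorted by start: B, C, D, A, E, F, G.
C starts before B ends → B and C overlap.
That's a conflict, so the schedule is not conflict-free.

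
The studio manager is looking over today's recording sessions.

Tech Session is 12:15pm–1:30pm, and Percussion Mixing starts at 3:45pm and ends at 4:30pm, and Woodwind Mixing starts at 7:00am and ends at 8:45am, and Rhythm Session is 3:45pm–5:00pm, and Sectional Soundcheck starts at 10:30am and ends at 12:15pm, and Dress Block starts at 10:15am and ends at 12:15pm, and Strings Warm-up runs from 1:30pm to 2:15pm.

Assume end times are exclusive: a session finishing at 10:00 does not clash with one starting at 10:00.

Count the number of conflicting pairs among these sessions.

2

Two intervals overlap when each starts before the other ends.
Sorted by start: Woodwind Mixing, Dress Block, Sectional Soundcheck, Tech Session, Strings Warm-up, Rhythm Session, Percussion Mixing.
Dress Block starts after Woodwind Mixing ends; Woodwind Mixing is clear from here.
Sectional Soundcheck starts before Dress Block ends → Dress Block and Sectional Soundcheck overlap.
Tech Session starts exactly when Dress Block ends (back-to-back, no overlap); Dress Block is clear from here.
Tech Session starts exactly when Sectional Soundcheck ends (back-to-back, no overlap); Sectional Soundcheck is clear from here.
Strings Warm-up starts exactly when Tech Session ends (back-to-back, no overlap); Tech Session is clear from here.
Rhythm Session starts after Strings Warm-up ends; Strings Warm-up is clear from here.
Percussion Mixing starts before Rhythm Session ends → Rhythm Session and Percussion Mixing overlap.
Overlapping pairs: Dress Block & Sectional Soundcheck, Percussion Mixing & Rhythm Session — 2 in total.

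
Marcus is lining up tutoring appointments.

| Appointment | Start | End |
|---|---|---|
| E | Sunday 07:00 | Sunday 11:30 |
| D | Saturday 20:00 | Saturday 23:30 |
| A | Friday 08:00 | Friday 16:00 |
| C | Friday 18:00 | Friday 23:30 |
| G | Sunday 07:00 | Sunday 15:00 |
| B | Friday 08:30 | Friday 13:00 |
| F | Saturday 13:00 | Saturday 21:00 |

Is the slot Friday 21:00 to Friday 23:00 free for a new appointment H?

No — it overlaps C

A: ends Friday 16:00 at or before H starts Friday 21:00 → clear.
B: ends Friday 13:00 at or before H starts Friday 21:00 → clear.
C: starts Friday 18:00 before H ends Friday 23:00, and ends Friday 23:30 after H starts Friday 21:00 → overlap.
F: starts Saturday 13:00 at or after H ends Friday 23:00 → clear.
D: starts Saturday 20:00 at or after H ends Friday 23:00 → clear.
E: starts Sunday 07:00 at or after H ends Friday 23:00 → clear.
G: starts Sunday 07:00 at or after H ends Friday 23:00 → clear.
H overlaps C.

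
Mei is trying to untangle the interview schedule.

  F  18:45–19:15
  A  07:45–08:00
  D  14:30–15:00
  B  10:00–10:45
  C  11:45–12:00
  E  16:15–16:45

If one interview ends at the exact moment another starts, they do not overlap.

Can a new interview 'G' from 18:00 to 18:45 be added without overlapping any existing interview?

Yes — the slot is free

A: ends 08:00 at or before G starts 18:00 → clear.
B: ends 10:45 at or before G starts 18:00 → clear.
C: ends 12:00 at or before G starts 18:00 → clear.
D: ends 15:00 at or before G starts 18:00 → clear.
E: ends 16:45 at or before G starts 18:00 → clear.
F: starts 18:45 at or after G ends 18:45 → clear.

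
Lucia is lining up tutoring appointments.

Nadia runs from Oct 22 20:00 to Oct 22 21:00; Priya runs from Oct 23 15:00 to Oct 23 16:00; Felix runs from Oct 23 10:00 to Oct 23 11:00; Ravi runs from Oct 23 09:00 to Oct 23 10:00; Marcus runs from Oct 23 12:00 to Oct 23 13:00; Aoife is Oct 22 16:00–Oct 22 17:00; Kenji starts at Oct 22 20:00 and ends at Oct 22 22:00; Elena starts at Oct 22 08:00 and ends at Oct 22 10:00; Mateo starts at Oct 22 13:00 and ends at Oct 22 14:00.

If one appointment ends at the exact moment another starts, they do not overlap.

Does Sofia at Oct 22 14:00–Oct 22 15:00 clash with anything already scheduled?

No — it doesn't clash with anything

Elena: ends Oct 22 10:00 at or before Sofia starts Oct 22 14:00 → clear.
Mateo: ends Oct 22 14:00 at or before Sofia starts Oct 22 14:00 → clear.
Aoife: starts Oct 22 16:00 at or after Sofia ends Oct 22 15:00 → clear.
Nadia: starts Oct 22 20:00 at or after Sofia ends Oct 22 15:00 → clear.
Kenji: starts Oct 22 20:00 at or after Sofia ends Oct 22 15:00 → clear.
Ravi: starts Oct 23 09:00 at or after Sofia ends Oct 22 15:00 → clear.
Felix: starts Oct 23 10:00 at or after Sofia ends Oct 22 15:00 → clear.
Marcus: starts Oct 23 12:00 at or after Sofia ends Oct 22 15:00 → clear.
Priya: starts Oct 23 15:00 at or after Sofia ends Oct 22 15:00 → clear.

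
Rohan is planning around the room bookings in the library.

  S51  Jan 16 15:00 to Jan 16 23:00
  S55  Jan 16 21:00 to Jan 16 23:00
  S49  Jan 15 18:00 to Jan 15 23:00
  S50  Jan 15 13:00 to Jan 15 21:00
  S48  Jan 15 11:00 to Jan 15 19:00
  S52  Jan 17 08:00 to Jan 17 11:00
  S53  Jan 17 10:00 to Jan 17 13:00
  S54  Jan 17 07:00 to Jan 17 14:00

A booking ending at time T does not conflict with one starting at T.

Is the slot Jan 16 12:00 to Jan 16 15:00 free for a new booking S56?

Yes — the slot is free

S48: ends Jan 15 19:00 at or before S56 starts Jan 16 12:00 → clear.
S50: ends Jan 15 21:00 at or before S56 starts Jan 16 12:00 → clear.
S49: ends Jan 15 23:00 at or before S56 starts Jan 16 12:00 → clear.
S51: starts Jan 16 15:00 at or after S56 ends Jan 16 15:00 → clear.
S55: starts Jan 16 21:00 at or after S56 ends Jan 16 15:00 → clear.
S54: starts Jan 17 07:00 at or after S56 ends Jan 16 15:00 → clear.
S52: starts Jan 17 08:00 at or after S56 ends Jan 16 15:00 → clear.
S53: starts Jan 17 10:00 at or after S56 ends Jan 16 15:00 → clear.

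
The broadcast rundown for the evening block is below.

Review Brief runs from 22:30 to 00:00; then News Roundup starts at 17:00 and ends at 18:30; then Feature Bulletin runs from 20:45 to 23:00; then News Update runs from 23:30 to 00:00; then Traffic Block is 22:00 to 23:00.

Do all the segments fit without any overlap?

No

Check each pair: they overlap iff neither finishes before the other starts.
Sorted by start: News Roundup, Feature Bulletin, Traffic Block, Review Brief, News Update.
Feature Bulletin starts after News Roundup ends, so News Roundup has no further overlaps.
Traffic Block starts before Feature Bulletin ends → Feature Bulletin and Traffic Block overlap.
That's a conflict, so the schedule is not conflict-free.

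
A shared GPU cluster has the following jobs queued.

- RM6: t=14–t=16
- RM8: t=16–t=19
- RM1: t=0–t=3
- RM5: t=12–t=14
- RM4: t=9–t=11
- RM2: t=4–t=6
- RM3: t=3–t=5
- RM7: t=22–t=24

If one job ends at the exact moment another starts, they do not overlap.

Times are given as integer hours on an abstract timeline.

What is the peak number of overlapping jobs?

Sort all start/end points and keep a running count:
t=0 start RM1 → 1
t=3 end RM1 → 0
t=3 start RM3 → 1
t=4 start RM2 → 2
t=5 end RM3 → 1
t=6 end RM2 → 0
t=9 start RM4 → 1
t=11 end RM4 → 0
t=12 start RM5 → 1
t=14 end RM5 → 0
t=14 start RM6 → 1
t=16 end RM6 → 0
t=16 start RM8 → 1
t=19 end RM8 → 0
t=22 start RM7 → 1
t=24 end RM7 → 0
Peak is 2, at t=4 (RM2, RM3).

2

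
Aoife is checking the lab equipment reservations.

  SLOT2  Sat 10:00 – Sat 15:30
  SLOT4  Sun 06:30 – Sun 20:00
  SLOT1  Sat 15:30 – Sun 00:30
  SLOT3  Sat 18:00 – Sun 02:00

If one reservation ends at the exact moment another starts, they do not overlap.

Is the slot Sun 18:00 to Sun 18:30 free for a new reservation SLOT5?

SLOT2: ends Sat 15:30 at or before SLOT5 starts Sun 18:00 → clear.
SLOT1: ends Sun 00:30 at or before SLOT5 starts Sun 18:00 → clear.
SLOT3: ends Sun 02:00 at or before SLOT5 starts Sun 18:00 → clear.
SLOT4: starts Sun 06:30 before SLOT5 ends Sun 18:30, and ends Sun 20:00 after SLOT5 starts Sun 18:00 → overlap.
SLOT5 overlaps SLOT4.

No — it overlaps SLOT4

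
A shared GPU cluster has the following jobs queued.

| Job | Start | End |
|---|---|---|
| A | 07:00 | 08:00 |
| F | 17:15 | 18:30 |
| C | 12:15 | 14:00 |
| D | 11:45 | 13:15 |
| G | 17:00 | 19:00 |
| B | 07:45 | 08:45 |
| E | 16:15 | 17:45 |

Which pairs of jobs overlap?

Sorted by start: A, B, D, C, E, G, F.
B starts before A ends → A and B overlap.
D starts after A ends; A is clear from here.
D starts after B ends; B is clear from here.
C starts before D ends → D and C overlap.
E starts after D ends; D is clear from here.
E starts after C ends; C is clear from here.
G starts before E ends → E and G overlap.
F starts before E ends → E and F overlap.
F starts before G ends → G and F overlap.

A & B, C & D, E & F, E & G, F & G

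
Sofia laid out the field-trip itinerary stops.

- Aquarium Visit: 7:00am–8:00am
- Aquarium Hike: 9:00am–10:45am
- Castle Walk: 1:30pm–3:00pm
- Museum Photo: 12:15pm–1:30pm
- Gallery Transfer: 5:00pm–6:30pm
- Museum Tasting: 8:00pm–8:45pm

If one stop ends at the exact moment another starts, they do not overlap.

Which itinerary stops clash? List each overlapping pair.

no conflicts

Sorted by start: Aquarium Visit, Aquarium Hike, Museum Photo, Castle Walk, Gallery Transfer, Museum Tasting.
Aquarium Hike starts after Aquarium Visit ends — done with Aquarium Visit.
Museum Photo starts after Aquarium Hike ends — done with Aquarium Hike.
Castle Walk starts exactly when Museum Photo ends (back-to-back, no overlap) — done with Museum Photo.
Gallery Transfer starts after Castle Walk ends — done with Castle Walk.
Museum Tasting starts after Gallery Transfer ends.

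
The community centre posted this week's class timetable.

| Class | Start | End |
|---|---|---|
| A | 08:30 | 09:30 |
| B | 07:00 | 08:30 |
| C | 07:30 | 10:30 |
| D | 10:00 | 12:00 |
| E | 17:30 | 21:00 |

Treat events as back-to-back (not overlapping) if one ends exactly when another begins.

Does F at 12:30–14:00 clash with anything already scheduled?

No — it doesn't clash with anything

B: ends 08:30 at or before F starts 12:30 → clear.
C: ends 10:30 at or before F starts 12:30 → clear.
A: ends 09:30 at or before F starts 12:30 → clear.
D: ends 12:00 at or before F starts 12:30 → clear.
E: starts 17:30 at or after F ends 14:00 → clear.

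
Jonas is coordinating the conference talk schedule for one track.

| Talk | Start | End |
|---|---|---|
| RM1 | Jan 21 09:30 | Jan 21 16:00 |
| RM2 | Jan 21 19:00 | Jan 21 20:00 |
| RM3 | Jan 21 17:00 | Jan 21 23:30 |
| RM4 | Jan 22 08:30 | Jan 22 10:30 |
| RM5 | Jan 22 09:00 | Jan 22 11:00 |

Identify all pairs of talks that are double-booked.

RM2 & RM3, RM4 & RM5

Check each pair: they overlap iff neither finishes before the other starts.
Sorted by start: RM1, RM3, RM2, RM4, RM5.
RM3 starts after RM1 ends, so nothing later overlaps RM1 either.
RM2 starts before RM3 ends → RM3 and RM2 overlap.
RM4 starts after RM3 ends, so nothing later overlaps RM3 either.
RM4 starts after RM2 ends, so nothing later overlaps RM2 either.
RM5 starts before RM4 ends → RM4 and RM5 overlap.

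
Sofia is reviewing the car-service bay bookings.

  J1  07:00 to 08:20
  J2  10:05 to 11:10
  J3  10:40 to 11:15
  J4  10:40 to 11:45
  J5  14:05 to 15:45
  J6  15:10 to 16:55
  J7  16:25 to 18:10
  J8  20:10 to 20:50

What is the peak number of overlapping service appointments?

Walk through starts and ends in time order (an end at T is processed before a start at T):
07:00 start J1 → 1
08:20 end J1 → 0
10:05 start J2 → 1
10:40 start J3 → 2
10:40 start J4 → 3
11:10 end J2 → 2
11:15 end J3 → 1
11:45 end J4 → 0
14:05 start J5 → 1
15:10 start J6 → 2
15:45 end J5 → 1
16:25 start J7 → 2
16:55 end J6 → 1
18:10 end J7 → 0
20:10 start J8 → 1
20:50 end J8 → 0
Peak is 3, at 10:40 (J2, J3, J4).

3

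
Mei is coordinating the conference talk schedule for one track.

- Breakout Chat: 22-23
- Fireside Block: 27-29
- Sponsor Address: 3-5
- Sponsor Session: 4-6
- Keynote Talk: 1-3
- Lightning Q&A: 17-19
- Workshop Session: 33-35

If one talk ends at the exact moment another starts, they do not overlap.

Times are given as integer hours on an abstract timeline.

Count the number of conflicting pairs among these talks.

1

Sorted by start: Keynote Talk, Sponsor Address, Sponsor Session, Lightning Q&A, Breakout Chat, Fireside Block, Workshop Session.
Sponsor Address starts exactly when Keynote Talk ends (back-to-back, no overlap), so Keynote Talk has no further overlaps.
Sponsor Session starts before Sponsor Address ends → Sponsor Address and Sponsor Session overlap.
Lightning Q&A starts after Sponsor Address ends, so Sponsor Address has no further overlaps.
Lightning Q&A starts after Sponsor Session ends, so Sponsor Session has no further overlaps.
Breakout Chat starts after Lightning Q&A ends, so Lightning Q&A has no further overlaps.
Fireside Block starts after Breakout Chat ends, so Breakout Chat has no further overlaps.
Workshop Session starts after Fireside Block ends.
Overlapping pairs: Sponsor Address & Sponsor Session — 1 in total.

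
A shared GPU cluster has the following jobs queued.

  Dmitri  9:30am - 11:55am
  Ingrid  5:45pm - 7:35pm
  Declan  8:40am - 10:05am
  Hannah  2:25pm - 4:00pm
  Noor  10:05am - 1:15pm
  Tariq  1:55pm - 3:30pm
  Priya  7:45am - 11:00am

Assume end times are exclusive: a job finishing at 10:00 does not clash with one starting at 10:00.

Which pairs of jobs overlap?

Declan & Dmitri, Declan & Priya, Dmitri & Noor, Dmitri & Priya, Hannah & Tariq, Noor & Priya

Two intervals overlap when each starts before the other ends.
Sorted by start: Priya, Declan, Dmitri, Noor, Tariq, Hannah, Ingrid.
Declan starts before Priya ends → Priya and Declan overlap.
Dmitri starts before Priya ends → Priya and Dmitri overlap.
Noor starts before Priya ends → Priya and Noor overlap.
Tariq starts after Priya ends — done with Priya.
Dmitri starts before Declan ends → Declan and Dmitri overlap.
Noor starts exactly when Declan ends (back-to-back, no overlap) — done with Declan.
Noor starts before Dmitri ends → Dmitri and Noor overlap.
Tariq starts after Dmitri ends — done with Dmitri.
Tariq starts after Noor ends — done with Noor.
Hannah starts before Tariq ends → Tariq and Hannah overlap.
Ingrid starts after Tariq ends.
Ingrid starts after Hannah ends.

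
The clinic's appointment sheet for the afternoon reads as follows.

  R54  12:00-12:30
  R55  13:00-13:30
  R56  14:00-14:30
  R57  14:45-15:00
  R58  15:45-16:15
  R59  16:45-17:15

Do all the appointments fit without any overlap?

Yes

Sorted by start: R54, R55, R56, R57, R58, R59.
R55 starts after R54 ends, so R54 has no further overlaps.
R56 starts after R55 ends, so R55 has no further overlaps.
R57 starts after R56 ends, so R56 has no further overlaps.
R58 starts after R57 ends, so R57 has no further overlaps.
R59 starts after R58 ends.
Every pair is clear; the schedule has no overlaps.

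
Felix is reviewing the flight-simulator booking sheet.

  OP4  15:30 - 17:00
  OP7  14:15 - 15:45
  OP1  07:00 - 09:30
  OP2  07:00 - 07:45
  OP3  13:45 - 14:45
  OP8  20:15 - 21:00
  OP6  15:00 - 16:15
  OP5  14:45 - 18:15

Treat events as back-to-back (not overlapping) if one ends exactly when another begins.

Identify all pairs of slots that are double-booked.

Check each pair: they overlap iff neither finishes before the other starts.
Sorted by start: OP1, OP2, OP3, OP7, OP5, OP6, OP4, OP8.
OP2 starts before OP1 ends → OP1 and OP2 overlap.
OP3 starts after OP1 ends, so OP1 has no further overlaps.
OP3 starts after OP2 ends, so OP2 has no further overlaps.
OP7 starts before OP3 ends → OP3 and OP7 overlap.
OP5 starts exactly when OP3 ends (back-to-back, no overlap), so OP3 has no further overlaps.
OP5 starts before OP7 ends → OP7 and OP5 overlap.
OP6 starts before OP7 ends → OP7 and OP6 overlap.
OP4 starts before OP7 ends → OP7 and OP4 overlap.
OP8 starts after OP7 ends.
OP6 starts before OP5 ends → OP5 and OP6 overlap.
OP4 starts before OP5 ends → OP5 and OP4 overlap.
OP8 starts after OP5 ends.
OP4 starts before OP6 ends → OP6 and OP4 overlap.
OP8 starts after OP6 ends.
OP8 starts after OP4 ends.

OP1 & OP2, OP3 & OP7, OP4 & OP5, OP4 & OP6, OP4 & OP7, OP5 & OP6, OP5 & OP7, OP6 & OP7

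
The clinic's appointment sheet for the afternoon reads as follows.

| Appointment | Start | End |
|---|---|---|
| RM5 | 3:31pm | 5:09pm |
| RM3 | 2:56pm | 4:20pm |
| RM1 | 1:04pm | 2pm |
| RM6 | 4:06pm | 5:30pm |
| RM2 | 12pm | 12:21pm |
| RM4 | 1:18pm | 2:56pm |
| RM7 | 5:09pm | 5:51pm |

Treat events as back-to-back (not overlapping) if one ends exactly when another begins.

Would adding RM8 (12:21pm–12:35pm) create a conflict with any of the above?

No — it doesn't clash with anything

RM2: ends 12:21pm at or before RM8 starts 12:21pm → clear.
RM1: starts 1:04pm at or after RM8 ends 12:35pm → clear.
RM4: starts 1:18pm at or after RM8 ends 12:35pm → clear.
RM3: starts 2:56pm at or after RM8 ends 12:35pm → clear.
RM5: starts 3:31pm at or after RM8 ends 12:35pm → clear.
RM6: starts 4:06pm at or after RM8 ends 12:35pm → clear.
RM7: starts 5:09pm at or after RM8 ends 12:35pm → clear.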